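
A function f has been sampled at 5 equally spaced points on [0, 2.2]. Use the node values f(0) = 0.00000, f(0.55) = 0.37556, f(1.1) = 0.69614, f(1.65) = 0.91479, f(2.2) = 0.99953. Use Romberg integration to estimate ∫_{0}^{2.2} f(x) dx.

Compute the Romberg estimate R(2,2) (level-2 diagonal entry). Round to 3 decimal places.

R(0,0) (trapezoid, 1 panel, h=2.2000): 1.09948
R(1,0) (trapezoid, 2 panels, h=1.1000): 1.31550
R(2,0) (trapezoid, 4 panels, h=0.5500): 1.36744
R(1,1) = 1.31550 + (1.31550 − 1.09948)/3 = 1.38751
R(2,1) = 1.36744 + (1.36744 − 1.31550)/3 = 1.38475
R(2,2) = 1.38475 + (1.38475 − 1.38751)/15 = 1.38457

1.385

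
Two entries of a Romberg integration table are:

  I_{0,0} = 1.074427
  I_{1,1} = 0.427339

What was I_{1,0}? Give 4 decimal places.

From I_{1,1} = (4·I_{1,0} − I_{0,0})/3, solve for I_{1,0}:
4·I_{1,0} = 3·0.427339 + 1.074427 = 2.356444
I_{1,0} = 0.589111

0.5891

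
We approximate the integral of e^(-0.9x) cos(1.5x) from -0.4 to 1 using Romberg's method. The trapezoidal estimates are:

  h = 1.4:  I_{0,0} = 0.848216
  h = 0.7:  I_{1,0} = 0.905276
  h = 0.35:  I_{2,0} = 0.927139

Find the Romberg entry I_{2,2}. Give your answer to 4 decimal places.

0.9351

I_{1,1} = (4·0.905276 − 0.848216) / 3 = 0.924296
I_{2,1} = (4·0.927139 − 0.905276) / 3 = 0.934427
I_{2,2} = 0.934427 + (0.934427 − 0.924296)/15 = 0.935102
(Column j=1 coincides with Simpson's rule on the same nodes.)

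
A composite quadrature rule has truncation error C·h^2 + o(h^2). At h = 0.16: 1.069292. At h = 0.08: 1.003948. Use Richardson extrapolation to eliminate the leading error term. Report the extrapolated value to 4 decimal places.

Extrapolated value = (4·A(h/2) − A(h)) / (4 − 1)
= (4·1.003948 − 1.069292) / 3
= 2.946500 / 3 = 0.982167

0.9822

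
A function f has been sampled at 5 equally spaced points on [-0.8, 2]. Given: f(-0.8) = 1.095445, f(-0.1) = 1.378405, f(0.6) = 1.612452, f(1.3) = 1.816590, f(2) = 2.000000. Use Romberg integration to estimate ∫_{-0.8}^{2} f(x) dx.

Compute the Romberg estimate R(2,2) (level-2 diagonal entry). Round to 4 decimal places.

R(0,0) (trapezoid, 1 panel, h=2.8000): 4.333623
R(1,0) (trapezoid, 2 panels, h=1.4000): 4.424244
R(2,0) (trapezoid, 4 panels, h=0.7000): 4.448619
R(1,1) = 4.424244 + (4.424244 − 4.333623)/3 = 4.454451
R(2,1) = 4.448619 + (4.448619 − 4.424244)/3 = 4.456744
R(2,2) = 4.456744 + (4.456744 − 4.454451)/15 = 4.456897

4.4569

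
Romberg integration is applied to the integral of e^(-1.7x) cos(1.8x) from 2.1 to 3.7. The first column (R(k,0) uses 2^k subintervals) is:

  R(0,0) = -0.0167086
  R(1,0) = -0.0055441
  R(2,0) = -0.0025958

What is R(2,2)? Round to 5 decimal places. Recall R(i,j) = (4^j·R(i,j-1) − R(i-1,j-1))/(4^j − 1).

-0.00160

Richardson extrapolation on the trapezoidal column (denominator 4−1=3):
R(1,1) = (4·(-0.0055441) − (-0.0167086)) / 3 = -0.0018226
R(2,1) = -0.0025958 + (-0.0025958 − (-0.0055441))/3 = -0.0016130
R(2,2) = -0.0016130 + (-0.0016130 − (-0.0018226))/15 = -0.0015990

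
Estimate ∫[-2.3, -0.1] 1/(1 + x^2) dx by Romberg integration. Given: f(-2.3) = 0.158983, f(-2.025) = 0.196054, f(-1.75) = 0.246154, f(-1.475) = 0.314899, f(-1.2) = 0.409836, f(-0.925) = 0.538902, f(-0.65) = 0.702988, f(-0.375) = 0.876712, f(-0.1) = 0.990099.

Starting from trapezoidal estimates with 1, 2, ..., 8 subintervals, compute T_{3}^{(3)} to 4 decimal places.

1.0612

T_{0}^{(0)} (trapezoid, 1 panel, h=2.2000): 1.263990
T_{1}^{(0)} (trapezoid, 2 panels, h=1.1000): 1.082815
T_{2}^{(0)} (trapezoid, 4 panels, h=0.5500): 1.063435
T_{3}^{(0)} (trapezoid, 8 panels, h=0.2750): 1.061524
T_{1}^{(1)} = 1.082815 + (1.082815 − 1.263990)/3 = 1.022423
T_{2}^{(1)} = 1.063435 + (1.063435 − 1.082815)/3 = 1.056975
T_{3}^{(1)} = 1.061524 + (1.061524 − 1.063435)/3 = 1.060887
T_{2}^{(2)} = 1.056975 + (1.056975 − 1.022423)/15 = 1.059278
T_{3}^{(2)} = 1.060887 + (1.060887 − 1.056975)/15 = 1.061148
T_{3}^{(3)} = 1.061148 + (1.061148 − 1.059278)/63 = 1.061178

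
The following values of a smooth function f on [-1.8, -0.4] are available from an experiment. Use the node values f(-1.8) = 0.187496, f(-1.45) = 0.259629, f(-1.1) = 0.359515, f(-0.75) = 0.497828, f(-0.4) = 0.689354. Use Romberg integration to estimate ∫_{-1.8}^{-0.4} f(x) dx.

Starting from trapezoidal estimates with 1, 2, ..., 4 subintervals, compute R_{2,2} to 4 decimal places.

0.5396

R_{0,0} (trapezoid, 1 panel, h=1.4000): 0.613795
R_{1,0} (trapezoid, 2 panels, h=0.7000): 0.558558
R_{2,0} (trapezoid, 4 panels, h=0.3500): 0.544389
R_{1,1} = 0.558558 + (0.558558 − 0.613795)/3 = 0.540146
R_{2,1} = 0.544389 + (0.544389 − 0.558558)/3 = 0.539666
R_{2,2} = 0.539666 + (0.539666 − 0.540146)/15 = 0.539634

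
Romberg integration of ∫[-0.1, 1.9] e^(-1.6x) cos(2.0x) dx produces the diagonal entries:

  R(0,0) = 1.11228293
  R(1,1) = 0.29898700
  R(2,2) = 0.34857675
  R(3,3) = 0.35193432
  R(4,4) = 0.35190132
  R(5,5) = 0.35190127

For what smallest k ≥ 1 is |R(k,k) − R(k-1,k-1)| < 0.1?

k = 2

|R(1,1) − R(0,0)| = 0.81329593 ≥ 0.1
|R(2,2) − R(1,1)| = 0.04958975 < 0.1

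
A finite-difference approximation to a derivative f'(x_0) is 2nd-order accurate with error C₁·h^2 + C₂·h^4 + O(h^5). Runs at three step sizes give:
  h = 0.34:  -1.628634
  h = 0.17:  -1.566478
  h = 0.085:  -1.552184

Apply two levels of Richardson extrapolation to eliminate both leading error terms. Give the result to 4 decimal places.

First eliminate the h^2 term (factor 2^2 = 4):
  B₁ = (4·(-1.566478) − (-1.628634))/3 = -1.545759
  B₂ = (4·(-1.552184) − (-1.566478))/3 = -1.547419
Then eliminate the h^4 term (factor 2^4 = 16):
  (16·(-1.547419) − (-1.545759))/15 = -1.547530

-1.5475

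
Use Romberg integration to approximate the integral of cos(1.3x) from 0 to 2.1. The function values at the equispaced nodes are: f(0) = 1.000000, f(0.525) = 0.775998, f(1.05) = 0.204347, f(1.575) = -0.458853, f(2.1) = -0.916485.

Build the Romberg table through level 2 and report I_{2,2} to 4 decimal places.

0.3077

I_{0,0} (trapezoid, 1 panel, h=2.1000): 0.087691
I_{1,0} (trapezoid, 2 panels, h=1.0500): 0.258410
I_{2,0} (trapezoid, 4 panels, h=0.5250): 0.295706
I_{1,1} = 0.258410 + (0.258410 − 0.087691)/3 = 0.315316
I_{2,1} = 0.295706 + (0.295706 − 0.258410)/3 = 0.308138
I_{2,2} = 0.308138 + (0.308138 − 0.315316)/15 = 0.307659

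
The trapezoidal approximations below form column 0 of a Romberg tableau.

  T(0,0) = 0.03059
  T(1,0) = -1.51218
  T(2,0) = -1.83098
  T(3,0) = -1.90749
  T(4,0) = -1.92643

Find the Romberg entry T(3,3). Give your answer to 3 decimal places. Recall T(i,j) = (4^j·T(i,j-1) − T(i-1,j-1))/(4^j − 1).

Richardson extrapolation on the trapezoidal column (denominator 4−1=3):
T(1,1) = -1.51218 + (-1.51218 − 0.03059)/3 = -2.02644
T(2,1) = -1.83098 + (-1.83098 − (-1.51218))/3 = -1.93725
T(3,1) = -1.90749 + (-1.90749 − (-1.83098))/3 = -1.93299
T(2,2) = -1.93725 + (-1.93725 − (-2.02644))/15 = -1.93130
T(3,2) = (16·(-1.93299) − (-1.93725)) / 15 = -1.93271
T(3,3) = -1.93271 + (-1.93271 − (-1.93130))/63 = -1.93273
(Column j=1 coincides with Simpson's rule on the same nodes.)

-1.933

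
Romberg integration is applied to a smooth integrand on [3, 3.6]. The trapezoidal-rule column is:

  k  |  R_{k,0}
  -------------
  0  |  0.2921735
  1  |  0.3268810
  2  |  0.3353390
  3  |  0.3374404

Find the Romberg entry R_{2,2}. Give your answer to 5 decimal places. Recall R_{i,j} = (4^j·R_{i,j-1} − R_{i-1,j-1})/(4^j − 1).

0.33814

Richardson extrapolation on the trapezoidal column (denominator 4−1=3):
R_{1,1} = 0.3268810 + (0.3268810 − 0.2921735)/3 = 0.3384502
R_{2,1} = 0.3353390 + (0.3353390 − 0.3268810)/3 = 0.3381583
R_{2,2} = (16·0.3381583 − 0.3384502) / 15 = 0.3381388
(Column j=1 coincides with Simpson's rule on the same nodes.)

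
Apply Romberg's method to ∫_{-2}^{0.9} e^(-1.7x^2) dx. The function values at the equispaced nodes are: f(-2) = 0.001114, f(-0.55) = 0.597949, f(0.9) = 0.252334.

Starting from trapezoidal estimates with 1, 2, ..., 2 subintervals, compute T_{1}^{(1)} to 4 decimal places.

T_{0}^{(0)} (trapezoid, 1 panel, h=2.9000): 0.367500
T_{1}^{(0)} (trapezoid, 2 panels, h=1.4500): 1.050776
T_{1}^{(1)} = 1.050776 + (1.050776 − 0.367500)/3 = 1.278535

1.2785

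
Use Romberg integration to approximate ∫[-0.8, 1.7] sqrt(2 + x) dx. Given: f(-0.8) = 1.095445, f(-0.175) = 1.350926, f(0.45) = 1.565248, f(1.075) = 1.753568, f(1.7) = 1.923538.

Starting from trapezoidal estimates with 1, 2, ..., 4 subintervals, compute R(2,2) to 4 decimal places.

3.8683

R(0,0) (trapezoid, 1 panel, h=2.5000): 3.773729
R(1,0) (trapezoid, 2 panels, h=1.2500): 3.843424
R(2,0) (trapezoid, 4 panels, h=0.6250): 3.862021
R(1,1) = 3.843424 + (3.843424 − 3.773729)/3 = 3.866656
R(2,1) = 3.862021 + (3.862021 − 3.843424)/3 = 3.868220
R(2,2) = 3.868220 + (3.868220 − 3.866656)/15 = 3.868324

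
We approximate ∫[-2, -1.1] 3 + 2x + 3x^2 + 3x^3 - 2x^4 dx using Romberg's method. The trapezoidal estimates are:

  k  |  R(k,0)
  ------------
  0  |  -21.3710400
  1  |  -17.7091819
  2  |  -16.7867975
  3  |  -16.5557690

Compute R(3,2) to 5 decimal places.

R(2,1) = (4·(-16.7867975) − (-17.7091819)) / 3 = -16.4793360
R(3,1) = -16.5557690 + (-16.5557690 − (-16.7867975))/3 = -16.4787595
R(3,2) = (16·(-16.4787595) − (-16.4793360)) / 15 = -16.4787211

-16.47872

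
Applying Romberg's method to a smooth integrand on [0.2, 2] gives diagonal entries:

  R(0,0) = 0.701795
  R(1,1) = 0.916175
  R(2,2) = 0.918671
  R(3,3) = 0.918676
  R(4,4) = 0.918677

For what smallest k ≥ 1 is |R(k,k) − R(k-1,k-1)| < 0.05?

k = 2

|R(1,1) − R(0,0)| = 0.214380 ≥ 0.05
|R(2,2) − R(1,1)| = 0.002496 < 0.05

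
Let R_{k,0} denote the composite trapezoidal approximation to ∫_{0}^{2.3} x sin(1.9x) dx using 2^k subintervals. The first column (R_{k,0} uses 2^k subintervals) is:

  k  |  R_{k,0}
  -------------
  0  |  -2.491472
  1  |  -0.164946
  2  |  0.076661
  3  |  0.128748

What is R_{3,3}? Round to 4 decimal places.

0.1457

R_{1,1} = (4·(-0.164946) − (-2.491472)) / 3 = 0.610563
R_{2,1} = (4·0.076661 − (-0.164946)) / 3 = 0.157197
R_{3,1} = (4·0.128748 − 0.076661) / 3 = 0.146110
R_{2,2} = 0.157197 + (0.157197 − 0.610563)/15 = 0.126973
R_{3,2} = (16·0.146110 − 0.157197) / 15 = 0.145371
R_{3,3} = (64·0.145371 − 0.126973) / 63 = 0.145663
(Column j=1 coincides with Simpson's rule on the same nodes.)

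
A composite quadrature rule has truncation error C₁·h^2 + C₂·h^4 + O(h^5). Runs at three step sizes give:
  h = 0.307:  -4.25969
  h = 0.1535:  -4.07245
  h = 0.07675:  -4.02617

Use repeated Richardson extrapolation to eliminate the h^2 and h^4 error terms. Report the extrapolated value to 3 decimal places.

First eliminate the h^2 term (factor 2^2 = 4):
  B₁ = (4·(-4.07245) − (-4.25969))/3 = -4.01004
  B₂ = (4·(-4.02617) − (-4.07245))/3 = -4.01074
Then eliminate the h^4 term (factor 2^4 = 16):
  (16·(-4.01074) − (-4.01004))/15 = -4.01079

-4.011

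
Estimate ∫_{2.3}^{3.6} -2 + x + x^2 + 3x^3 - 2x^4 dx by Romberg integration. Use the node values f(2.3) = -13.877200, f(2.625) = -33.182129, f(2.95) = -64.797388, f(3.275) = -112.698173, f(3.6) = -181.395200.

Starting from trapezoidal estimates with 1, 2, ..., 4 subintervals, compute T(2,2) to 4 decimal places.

T(0,0) (trapezoid, 1 panel, h=1.3000): -126.927060
T(1,0) (trapezoid, 2 panels, h=0.6500): -105.581832
T(2,0) (trapezoid, 4 panels, h=0.3250): -100.202014
T(1,1) = -105.581832 + (-105.581832 − (-126.927060))/3 = -98.466756
T(2,1) = -100.202014 + (-100.202014 − (-105.581832))/3 = -98.408741
T(2,2) = -98.408741 + (-98.408741 − (-98.466756))/15 = -98.404873

-98.4049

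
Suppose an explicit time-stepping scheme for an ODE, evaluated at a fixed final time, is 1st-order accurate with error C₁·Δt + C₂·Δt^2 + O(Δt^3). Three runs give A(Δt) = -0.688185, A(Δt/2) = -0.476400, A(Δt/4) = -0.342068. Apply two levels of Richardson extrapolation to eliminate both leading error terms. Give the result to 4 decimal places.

-0.1888

First eliminate the Δt term (factor 2^1 = 2):
  B₁ = (2·(-0.476400) − (-0.688185))/1 = -0.264615
  B₂ = (2·(-0.342068) − (-0.476400))/1 = -0.207736
Then eliminate the Δt^2 term (factor 2^2 = 4):
  (4·(-0.207736) − (-0.264615))/3 = -0.188776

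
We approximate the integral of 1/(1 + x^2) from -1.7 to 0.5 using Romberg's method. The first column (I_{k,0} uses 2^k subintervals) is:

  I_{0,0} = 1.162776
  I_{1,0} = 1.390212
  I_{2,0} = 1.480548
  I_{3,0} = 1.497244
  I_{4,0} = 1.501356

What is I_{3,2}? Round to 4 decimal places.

1.5023

Richardson extrapolation on the trapezoidal column (denominator 4−1=3):
I_{2,1} = 1.480548 + (1.480548 − 1.390212)/3 = 1.510660
I_{3,1} = 1.497244 + (1.497244 − 1.480548)/3 = 1.502809
I_{3,2} = (16·1.502809 − 1.510660) / 15 = 1.502286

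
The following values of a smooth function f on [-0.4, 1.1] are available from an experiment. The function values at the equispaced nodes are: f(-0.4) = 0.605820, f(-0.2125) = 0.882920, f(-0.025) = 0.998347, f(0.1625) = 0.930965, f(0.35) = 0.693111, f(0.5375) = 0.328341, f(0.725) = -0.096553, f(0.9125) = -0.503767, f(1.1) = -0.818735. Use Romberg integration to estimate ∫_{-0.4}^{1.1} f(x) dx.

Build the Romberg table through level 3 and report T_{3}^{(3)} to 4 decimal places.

0.5956

T_{0}^{(0)} (trapezoid, 1 panel, h=1.5000): -0.159686
T_{1}^{(0)} (trapezoid, 2 panels, h=0.7500): 0.439990
T_{2}^{(0)} (trapezoid, 4 panels, h=0.3750): 0.558168
T_{3}^{(0)} (trapezoid, 8 panels, h=0.1875): 0.586295
T_{1}^{(1)} = 0.439990 + (0.439990 − (-0.159686))/3 = 0.639882
T_{2}^{(1)} = 0.558168 + (0.558168 − 0.439990)/3 = 0.597561
T_{3}^{(1)} = 0.586295 + (0.586295 − 0.558168)/3 = 0.595671
T_{2}^{(2)} = 0.597561 + (0.597561 − 0.639882)/15 = 0.594740
T_{3}^{(2)} = 0.595671 + (0.595671 − 0.597561)/15 = 0.595545
T_{3}^{(3)} = 0.595545 + (0.595545 − 0.594740)/63 = 0.595558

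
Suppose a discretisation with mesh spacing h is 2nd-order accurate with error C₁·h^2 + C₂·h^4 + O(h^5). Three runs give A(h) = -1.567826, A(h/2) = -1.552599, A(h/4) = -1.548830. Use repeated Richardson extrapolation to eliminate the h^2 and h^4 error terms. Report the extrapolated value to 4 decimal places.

First eliminate the h^2 term (factor 2^2 = 4):
  B₁ = (4·(-1.552599) − (-1.567826))/3 = -1.547523
  B₂ = (4·(-1.548830) − (-1.552599))/3 = -1.547574
Then eliminate the h^4 term (factor 2^4 = 16):
  (16·(-1.547574) − (-1.547523))/15 = -1.547577

-1.5476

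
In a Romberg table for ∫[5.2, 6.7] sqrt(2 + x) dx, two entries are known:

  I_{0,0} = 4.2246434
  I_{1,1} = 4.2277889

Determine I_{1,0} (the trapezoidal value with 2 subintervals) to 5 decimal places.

4.22700

From I_{1,1} = (4·I_{1,0} − I_{0,0})/3, solve for I_{1,0}:
4·I_{1,0} = 3·4.2277889 + 4.2246434 = 16.9080101
I_{1,0} = 4.2270025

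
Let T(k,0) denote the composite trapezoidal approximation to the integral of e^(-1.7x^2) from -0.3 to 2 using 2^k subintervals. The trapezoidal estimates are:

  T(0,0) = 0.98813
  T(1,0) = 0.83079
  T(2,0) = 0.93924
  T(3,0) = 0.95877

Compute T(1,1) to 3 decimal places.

0.778

Richardson extrapolation on the trapezoidal column (denominator 4−1=3):
T(1,1) = 0.83079 + (0.83079 − 0.98813)/3 = 0.77834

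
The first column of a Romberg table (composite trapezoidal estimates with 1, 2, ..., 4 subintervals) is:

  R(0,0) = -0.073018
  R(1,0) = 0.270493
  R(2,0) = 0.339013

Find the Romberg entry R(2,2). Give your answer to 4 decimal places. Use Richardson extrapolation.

Richardson extrapolation on the trapezoidal column (denominator 4−1=3):
R(1,1) = (4·0.270493 − (-0.073018)) / 3 = 0.384997
R(2,1) = 0.339013 + (0.339013 − 0.270493)/3 = 0.361853
R(2,2) = (16·0.361853 − 0.384997) / 15 = 0.360310

0.3603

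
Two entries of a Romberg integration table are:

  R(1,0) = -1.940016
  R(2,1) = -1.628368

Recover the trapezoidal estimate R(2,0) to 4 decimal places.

-1.7063

From R(2,1) = (4·R(2,0) − R(1,0))/3, solve for R(2,0):
4·R(2,0) = 3·(-1.628368) + (-1.940016) = -6.825120
R(2,0) = -1.706280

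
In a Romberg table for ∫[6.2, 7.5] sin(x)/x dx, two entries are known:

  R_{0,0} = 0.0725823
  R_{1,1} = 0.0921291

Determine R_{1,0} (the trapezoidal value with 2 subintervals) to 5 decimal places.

0.08724

From R_{1,1} = (4·R_{1,0} − R_{0,0})/3, solve for R_{1,0}:
4·R_{1,0} = 3·0.0921291 + 0.0725823 = 0.3489696
R_{1,0} = 0.0872424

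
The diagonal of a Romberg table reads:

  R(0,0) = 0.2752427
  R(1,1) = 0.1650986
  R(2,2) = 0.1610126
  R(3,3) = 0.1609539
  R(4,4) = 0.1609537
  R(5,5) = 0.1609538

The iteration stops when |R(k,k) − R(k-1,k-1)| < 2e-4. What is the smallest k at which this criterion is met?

k = 3

|R(1,1) − R(0,0)| = 0.1101441 ≥ 2e-4
|R(2,2) − R(1,1)| = 0.0040860 ≥ 2e-4
|R(3,3) − R(2,2)| = 0.0000587 < 2e-4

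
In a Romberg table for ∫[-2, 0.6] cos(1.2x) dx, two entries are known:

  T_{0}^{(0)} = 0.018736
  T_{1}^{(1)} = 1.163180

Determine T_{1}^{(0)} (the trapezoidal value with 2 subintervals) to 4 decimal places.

From T_{1}^{(1)} = (4·T_{1}^{(0)} − T_{0}^{(0)})/3, solve for T_{1}^{(0)}:
4·T_{1}^{(0)} = 3·1.163180 + 0.018736 = 3.508276
T_{1}^{(0)} = 0.877069

0.8771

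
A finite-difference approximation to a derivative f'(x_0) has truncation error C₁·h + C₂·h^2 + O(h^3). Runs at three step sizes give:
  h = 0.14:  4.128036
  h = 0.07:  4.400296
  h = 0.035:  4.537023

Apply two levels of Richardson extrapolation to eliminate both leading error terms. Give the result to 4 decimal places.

4.6741

First eliminate the h term (factor 2^1 = 2):
  B₁ = (2·4.400296 − 4.128036)/1 = 4.672556
  B₂ = (2·4.537023 − 4.400296)/1 = 4.673750
Then eliminate the h^2 term (factor 2^2 = 4):
  (4·4.673750 − 4.672556)/3 = 4.674148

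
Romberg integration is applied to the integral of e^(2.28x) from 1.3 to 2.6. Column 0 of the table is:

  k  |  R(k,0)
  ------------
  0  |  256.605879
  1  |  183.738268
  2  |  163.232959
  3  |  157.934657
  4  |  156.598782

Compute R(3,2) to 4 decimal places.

Richardson extrapolation on the trapezoidal column (denominator 4−1=3):
R(2,1) = (4·163.232959 − 183.738268) / 3 = 156.397856
R(3,1) = 157.934657 + (157.934657 − 163.232959)/3 = 156.168556
R(3,2) = 156.168556 + (156.168556 − 156.397856)/15 = 156.153269

156.1533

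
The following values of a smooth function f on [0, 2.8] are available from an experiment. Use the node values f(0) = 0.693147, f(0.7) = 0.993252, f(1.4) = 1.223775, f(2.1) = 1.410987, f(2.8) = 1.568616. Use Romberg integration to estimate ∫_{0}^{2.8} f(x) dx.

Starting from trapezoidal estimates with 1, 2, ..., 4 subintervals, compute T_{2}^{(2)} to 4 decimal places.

T_{0}^{(0)} (trapezoid, 1 panel, h=2.8000): 3.166468
T_{1}^{(0)} (trapezoid, 2 panels, h=1.4000): 3.296519
T_{2}^{(0)} (trapezoid, 4 panels, h=0.7000): 3.331227
T_{1}^{(1)} = 3.296519 + (3.296519 − 3.166468)/3 = 3.339869
T_{2}^{(1)} = 3.331227 + (3.331227 − 3.296519)/3 = 3.342796
T_{2}^{(2)} = 3.342796 + (3.342796 − 3.339869)/15 = 3.342991

3.3430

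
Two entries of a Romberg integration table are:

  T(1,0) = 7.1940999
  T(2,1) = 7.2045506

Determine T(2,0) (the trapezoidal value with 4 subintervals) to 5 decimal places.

7.20194

From T(2,1) = (4·T(2,0) − T(1,0))/3, solve for T(2,0):
4·T(2,0) = 3·7.2045506 + 7.1940999 = 28.8077517
T(2,0) = 7.2019379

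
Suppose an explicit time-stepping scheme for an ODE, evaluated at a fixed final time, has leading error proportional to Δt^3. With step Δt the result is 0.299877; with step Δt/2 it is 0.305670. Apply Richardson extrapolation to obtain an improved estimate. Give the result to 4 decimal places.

0.3065

The leading error scales as Δt^3; refining by a factor of 2 reduces it by 2^3 = 8.
Extrapolated value = (8·A(Δt/2) − A(Δt)) / (8 − 1)
= (8·0.305670 − 0.299877) / 7
= 2.145483 / 7 = 0.306498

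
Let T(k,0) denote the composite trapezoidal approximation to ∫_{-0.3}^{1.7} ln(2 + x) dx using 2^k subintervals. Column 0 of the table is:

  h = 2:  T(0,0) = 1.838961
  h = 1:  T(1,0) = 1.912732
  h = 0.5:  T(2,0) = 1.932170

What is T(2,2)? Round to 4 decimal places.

Richardson extrapolation on the trapezoidal column (denominator 4−1=3):
T(1,1) = 1.912732 + (1.912732 − 1.838961)/3 = 1.937322
T(2,1) = (4·1.932170 − 1.912732) / 3 = 1.938649
T(2,2) = (16·1.938649 − 1.937322) / 15 = 1.938737
(Column j=1 coincides with Simpson's rule on the same nodes.)

1.9387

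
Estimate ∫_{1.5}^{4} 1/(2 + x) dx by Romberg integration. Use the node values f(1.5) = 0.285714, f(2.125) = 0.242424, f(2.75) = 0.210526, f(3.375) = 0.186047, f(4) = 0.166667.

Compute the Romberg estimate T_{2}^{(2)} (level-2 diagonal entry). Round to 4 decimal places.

T_{0}^{(0)} (trapezoid, 1 panel, h=2.5000): 0.565476
T_{1}^{(0)} (trapezoid, 2 panels, h=1.2500): 0.545896
T_{2}^{(0)} (trapezoid, 4 panels, h=0.6250): 0.540742
T_{1}^{(1)} = 0.545896 + (0.545896 − 0.565476)/3 = 0.539369
T_{2}^{(1)} = 0.540742 + (0.540742 − 0.545896)/3 = 0.539024
T_{2}^{(2)} = 0.539024 + (0.539024 − 0.539369)/15 = 0.539001

0.5390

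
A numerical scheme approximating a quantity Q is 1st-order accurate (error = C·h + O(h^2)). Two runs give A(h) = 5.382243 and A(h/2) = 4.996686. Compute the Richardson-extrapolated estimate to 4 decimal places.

The leading error scales as h; refining by a factor of 2 reduces it by 2^1 = 2.
Extrapolated value = (2·A(h/2) − A(h)) / (2 − 1)
= (2·4.996686 − 5.382243) / 1
= 4.611129 / 1 = 4.611129

4.6111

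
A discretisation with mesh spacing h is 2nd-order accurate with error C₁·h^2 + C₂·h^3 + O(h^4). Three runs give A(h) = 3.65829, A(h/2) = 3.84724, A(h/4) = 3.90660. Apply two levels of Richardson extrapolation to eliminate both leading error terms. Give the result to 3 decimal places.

First eliminate the h^2 term (factor 2^2 = 4):
  B₁ = (4·3.84724 − 3.65829)/3 = 3.91022
  B₂ = (4·3.90660 − 3.84724)/3 = 3.92639
Then eliminate the h^3 term (factor 2^3 = 8):
  (8·3.92639 − 3.91022)/7 = 3.92870

3.929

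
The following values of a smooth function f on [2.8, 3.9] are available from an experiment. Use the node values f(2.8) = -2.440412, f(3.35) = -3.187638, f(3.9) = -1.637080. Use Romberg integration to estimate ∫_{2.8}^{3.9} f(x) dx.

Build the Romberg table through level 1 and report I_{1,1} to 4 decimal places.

I_{0,0} (trapezoid, 1 panel, h=1.1000): -2.242621
I_{1,0} (trapezoid, 2 panels, h=0.5500): -2.874511
I_{1,1} = -2.874511 + (-2.874511 − (-2.242621))/3 = -3.085141

-3.0851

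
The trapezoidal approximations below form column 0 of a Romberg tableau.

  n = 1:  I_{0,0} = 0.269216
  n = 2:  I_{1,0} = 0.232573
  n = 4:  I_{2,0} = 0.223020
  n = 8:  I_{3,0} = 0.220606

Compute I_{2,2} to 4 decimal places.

0.2198

Richardson extrapolation on the trapezoidal column (denominator 4−1=3):
I_{1,1} = (4·0.232573 − 0.269216) / 3 = 0.220359
I_{2,1} = 0.223020 + (0.223020 − 0.232573)/3 = 0.219836
I_{2,2} = (16·0.219836 − 0.220359) / 15 = 0.219801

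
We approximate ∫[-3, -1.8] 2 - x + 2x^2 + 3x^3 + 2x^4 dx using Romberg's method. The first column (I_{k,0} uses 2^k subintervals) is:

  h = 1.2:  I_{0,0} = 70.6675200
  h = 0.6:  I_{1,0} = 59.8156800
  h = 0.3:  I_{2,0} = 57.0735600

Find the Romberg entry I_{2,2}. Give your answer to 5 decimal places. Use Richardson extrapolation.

56.15693

Richardson extrapolation on the trapezoidal column (denominator 4−1=3):
I_{1,1} = 59.8156800 + (59.8156800 − 70.6675200)/3 = 56.1984000
I_{2,1} = (4·57.0735600 − 59.8156800) / 3 = 56.1595200
I_{2,2} = (16·56.1595200 − 56.1984000) / 15 = 56.1569280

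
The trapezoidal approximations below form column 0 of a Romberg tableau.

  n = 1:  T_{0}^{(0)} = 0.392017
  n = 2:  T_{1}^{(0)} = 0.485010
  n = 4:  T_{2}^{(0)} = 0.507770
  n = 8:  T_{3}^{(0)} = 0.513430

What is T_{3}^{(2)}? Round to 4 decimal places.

Richardson extrapolation on the trapezoidal column (denominator 4−1=3):
T_{2}^{(1)} = (4·0.507770 − 0.485010) / 3 = 0.515357
T_{3}^{(1)} = (4·0.513430 − 0.507770) / 3 = 0.515317
T_{3}^{(2)} = (16·0.515317 − 0.515357) / 15 = 0.515314

0.5153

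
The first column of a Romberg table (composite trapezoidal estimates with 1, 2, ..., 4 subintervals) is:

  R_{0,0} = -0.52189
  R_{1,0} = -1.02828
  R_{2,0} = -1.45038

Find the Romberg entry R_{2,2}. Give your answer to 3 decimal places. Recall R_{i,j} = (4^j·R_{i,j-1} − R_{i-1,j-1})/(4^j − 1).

-1.617

Richardson extrapolation on the trapezoidal column (denominator 4−1=3):
R_{1,1} = -1.02828 + (-1.02828 − (-0.52189))/3 = -1.19708
R_{2,1} = -1.45038 + (-1.45038 − (-1.02828))/3 = -1.59108
R_{2,2} = -1.59108 + (-1.59108 − (-1.19708))/15 = -1.61735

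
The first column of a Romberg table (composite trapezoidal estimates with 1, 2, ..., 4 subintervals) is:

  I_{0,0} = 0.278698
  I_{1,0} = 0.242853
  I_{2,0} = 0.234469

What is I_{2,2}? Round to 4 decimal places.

0.2317

Richardson extrapolation on the trapezoidal column (denominator 4−1=3):
I_{1,1} = (4·0.242853 − 0.278698) / 3 = 0.230905
I_{2,1} = (4·0.234469 − 0.242853) / 3 = 0.231674
I_{2,2} = 0.231674 + (0.231674 − 0.230905)/15 = 0.231725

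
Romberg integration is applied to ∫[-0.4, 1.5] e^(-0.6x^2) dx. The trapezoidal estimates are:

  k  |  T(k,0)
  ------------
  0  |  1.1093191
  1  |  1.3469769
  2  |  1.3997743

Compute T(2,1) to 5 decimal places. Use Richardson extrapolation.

1.41737

Richardson extrapolation on the trapezoidal column (denominator 4−1=3):
T(2,1) = 1.3997743 + (1.3997743 − 1.3469769)/3 = 1.4173734
(Column j=1 coincides with Simpson's rule on the same nodes.)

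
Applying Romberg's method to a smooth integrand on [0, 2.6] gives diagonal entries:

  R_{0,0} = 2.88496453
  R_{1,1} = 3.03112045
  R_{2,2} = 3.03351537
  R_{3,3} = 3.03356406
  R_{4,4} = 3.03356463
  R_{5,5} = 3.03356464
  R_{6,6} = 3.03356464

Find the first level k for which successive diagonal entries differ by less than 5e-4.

|R_{1,1} − R_{0,0}| = 0.14615592 ≥ 5e-4
|R_{2,2} − R_{1,1}| = 0.00239492 ≥ 5e-4
|R_{3,3} − R_{2,2}| = 0.00004869 < 5e-4

k = 3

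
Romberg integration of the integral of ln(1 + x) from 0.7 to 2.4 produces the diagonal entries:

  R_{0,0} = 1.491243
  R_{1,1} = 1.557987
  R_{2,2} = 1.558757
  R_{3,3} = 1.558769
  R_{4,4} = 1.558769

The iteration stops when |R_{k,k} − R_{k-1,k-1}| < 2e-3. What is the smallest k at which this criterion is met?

k = 2

|R_{1,1} − R_{0,0}| = 0.066744 ≥ 2e-3
|R_{2,2} − R_{1,1}| = 0.000770 < 2e-3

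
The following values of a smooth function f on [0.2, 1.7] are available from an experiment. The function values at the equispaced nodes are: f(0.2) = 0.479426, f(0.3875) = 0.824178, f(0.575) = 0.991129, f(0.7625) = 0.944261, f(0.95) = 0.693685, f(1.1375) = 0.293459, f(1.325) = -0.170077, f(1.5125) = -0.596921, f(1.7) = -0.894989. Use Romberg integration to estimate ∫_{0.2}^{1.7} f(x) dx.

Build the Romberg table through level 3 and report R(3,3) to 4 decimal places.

R(0,0) (trapezoid, 1 panel, h=1.5000): -0.311672
R(1,0) (trapezoid, 2 panels, h=0.7500): 0.364428
R(2,0) (trapezoid, 4 panels, h=0.3750): 0.490108
R(3,0) (trapezoid, 8 panels, h=0.1875): 0.519737
R(1,1) = 0.364428 + (0.364428 − (-0.311672))/3 = 0.589795
R(2,1) = 0.490108 + (0.490108 − 0.364428)/3 = 0.532001
R(3,1) = 0.519737 + (0.519737 − 0.490108)/3 = 0.529613
R(2,2) = 0.532001 + (0.532001 − 0.589795)/15 = 0.528148
R(3,2) = 0.529613 + (0.529613 − 0.532001)/15 = 0.529454
R(3,3) = 0.529454 + (0.529454 − 0.528148)/63 = 0.529475

0.5295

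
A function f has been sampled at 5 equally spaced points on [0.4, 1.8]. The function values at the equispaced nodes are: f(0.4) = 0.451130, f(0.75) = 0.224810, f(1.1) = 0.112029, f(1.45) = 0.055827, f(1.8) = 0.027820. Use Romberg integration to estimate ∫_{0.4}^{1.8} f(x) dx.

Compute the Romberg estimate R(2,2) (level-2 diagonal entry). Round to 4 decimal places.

0.2128

R(0,0) (trapezoid, 1 panel, h=1.4000): 0.335265
R(1,0) (trapezoid, 2 panels, h=0.7000): 0.246053
R(2,0) (trapezoid, 4 panels, h=0.3500): 0.221249
R(1,1) = 0.246053 + (0.246053 − 0.335265)/3 = 0.216316
R(2,1) = 0.221249 + (0.221249 − 0.246053)/3 = 0.212981
R(2,2) = 0.212981 + (0.212981 − 0.216316)/15 = 0.212759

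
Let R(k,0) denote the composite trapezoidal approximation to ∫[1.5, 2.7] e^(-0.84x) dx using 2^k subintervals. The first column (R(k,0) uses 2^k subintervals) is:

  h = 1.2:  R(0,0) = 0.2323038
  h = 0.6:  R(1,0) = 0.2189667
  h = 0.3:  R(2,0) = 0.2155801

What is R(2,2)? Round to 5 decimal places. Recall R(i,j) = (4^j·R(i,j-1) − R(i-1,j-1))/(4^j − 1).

Richardson extrapolation on the trapezoidal column (denominator 4−1=3):
R(1,1) = 0.2189667 + (0.2189667 − 0.2323038)/3 = 0.2145210
R(2,1) = (4·0.2155801 − 0.2189667) / 3 = 0.2144512
R(2,2) = 0.2144512 + (0.2144512 − 0.2145210)/15 = 0.2144465

0.21445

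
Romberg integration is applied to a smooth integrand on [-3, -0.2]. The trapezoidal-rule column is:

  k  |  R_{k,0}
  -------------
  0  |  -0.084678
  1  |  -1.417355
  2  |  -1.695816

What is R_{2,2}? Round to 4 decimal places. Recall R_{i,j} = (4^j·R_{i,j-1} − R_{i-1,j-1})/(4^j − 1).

-1.7838

Richardson extrapolation on the trapezoidal column (denominator 4−1=3):
R_{1,1} = (4·(-1.417355) − (-0.084678)) / 3 = -1.861581
R_{2,1} = -1.695816 + (-1.695816 − (-1.417355))/3 = -1.788636
R_{2,2} = (16·(-1.788636) − (-1.861581)) / 15 = -1.783773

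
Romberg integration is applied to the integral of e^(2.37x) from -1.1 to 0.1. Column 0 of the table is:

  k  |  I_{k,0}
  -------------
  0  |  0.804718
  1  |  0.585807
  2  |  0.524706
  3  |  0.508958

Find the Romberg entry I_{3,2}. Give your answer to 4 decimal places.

I_{2,1} = 0.524706 + (0.524706 − 0.585807)/3 = 0.504339
I_{3,1} = (4·0.508958 − 0.524706) / 3 = 0.503709
I_{3,2} = (16·0.503709 − 0.504339) / 15 = 0.503667

0.5037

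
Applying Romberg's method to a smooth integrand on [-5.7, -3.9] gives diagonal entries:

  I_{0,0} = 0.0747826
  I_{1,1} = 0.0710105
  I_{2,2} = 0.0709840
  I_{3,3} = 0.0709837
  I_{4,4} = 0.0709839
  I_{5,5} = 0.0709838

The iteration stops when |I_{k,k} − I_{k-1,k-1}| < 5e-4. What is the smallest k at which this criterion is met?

k = 2

|I_{1,1} − I_{0,0}| = 0.0037721 ≥ 5e-4
|I_{2,2} − I_{1,1}| = 0.0000265 < 5e-4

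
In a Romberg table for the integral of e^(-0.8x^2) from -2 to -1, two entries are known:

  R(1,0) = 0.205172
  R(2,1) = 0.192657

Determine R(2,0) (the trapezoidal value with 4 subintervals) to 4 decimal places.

From R(2,1) = (4·R(2,0) − R(1,0))/3, solve for R(2,0):
4·R(2,0) = 3·0.192657 + 0.205172 = 0.783143
R(2,0) = 0.195786

0.1958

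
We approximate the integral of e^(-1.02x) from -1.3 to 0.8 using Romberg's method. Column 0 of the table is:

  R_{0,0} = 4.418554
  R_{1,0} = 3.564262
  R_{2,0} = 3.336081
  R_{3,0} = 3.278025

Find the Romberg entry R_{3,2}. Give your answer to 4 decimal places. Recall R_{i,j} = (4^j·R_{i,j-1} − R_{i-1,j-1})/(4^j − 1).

3.2586

Richardson extrapolation on the trapezoidal column (denominator 4−1=3):
R_{2,1} = (4·3.336081 − 3.564262) / 3 = 3.260021
R_{3,1} = 3.278025 + (3.278025 − 3.336081)/3 = 3.258673
R_{3,2} = 3.258673 + (3.258673 − 3.260021)/15 = 3.258583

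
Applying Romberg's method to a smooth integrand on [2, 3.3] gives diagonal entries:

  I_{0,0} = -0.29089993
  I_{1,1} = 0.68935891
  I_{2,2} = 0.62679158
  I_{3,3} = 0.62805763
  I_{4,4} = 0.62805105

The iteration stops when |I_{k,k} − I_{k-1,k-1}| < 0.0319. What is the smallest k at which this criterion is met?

k = 3

|I_{1,1} − I_{0,0}| = 0.98025884 ≥ 0.0319
|I_{2,2} − I_{1,1}| = 0.06256733 ≥ 0.0319
|I_{3,3} − I_{2,2}| = 0.00126605 < 0.0319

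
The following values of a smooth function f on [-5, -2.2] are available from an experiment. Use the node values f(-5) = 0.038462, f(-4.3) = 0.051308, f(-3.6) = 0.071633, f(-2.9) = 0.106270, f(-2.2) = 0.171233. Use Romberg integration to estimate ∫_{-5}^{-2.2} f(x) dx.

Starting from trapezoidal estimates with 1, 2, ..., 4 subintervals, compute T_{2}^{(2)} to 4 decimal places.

T_{0}^{(0)} (trapezoid, 1 panel, h=2.8000): 0.293573
T_{1}^{(0)} (trapezoid, 2 panels, h=1.4000): 0.247073
T_{2}^{(0)} (trapezoid, 4 panels, h=0.7000): 0.233841
T_{1}^{(1)} = 0.247073 + (0.247073 − 0.293573)/3 = 0.231573
T_{2}^{(1)} = 0.233841 + (0.233841 − 0.247073)/3 = 0.229430
T_{2}^{(2)} = 0.229430 + (0.229430 − 0.231573)/15 = 0.229287

0.2293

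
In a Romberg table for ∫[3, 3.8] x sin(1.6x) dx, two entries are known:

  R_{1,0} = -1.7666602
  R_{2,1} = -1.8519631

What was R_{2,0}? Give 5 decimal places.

-1.83064

From R_{2,1} = (4·R_{2,0} − R_{1,0})/3, solve for R_{2,0}:
4·R_{2,0} = 3·(-1.8519631) + (-1.7666602) = -7.3225495
R_{2,0} = -1.8306374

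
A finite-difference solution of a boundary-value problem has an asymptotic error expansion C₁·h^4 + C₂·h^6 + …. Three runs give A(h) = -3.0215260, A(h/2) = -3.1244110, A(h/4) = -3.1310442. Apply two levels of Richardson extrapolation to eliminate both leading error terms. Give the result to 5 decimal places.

First eliminate the h^4 term (factor 2^4 = 16):
  B₁ = (16·(-3.1244110) − (-3.0215260))/15 = -3.1312700
  B₂ = (16·(-3.1310442) − (-3.1244110))/15 = -3.1314864
Then eliminate the h^6 term (factor 2^6 = 64):
  (64·(-3.1314864) − (-3.1312700))/63 = -3.1314898

-3.13149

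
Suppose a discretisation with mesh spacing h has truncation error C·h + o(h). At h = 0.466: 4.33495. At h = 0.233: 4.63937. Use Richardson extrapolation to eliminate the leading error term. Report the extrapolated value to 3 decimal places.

4.944

Extrapolated value = (2·A(h/2) − A(h)) / (2 − 1)
= (2·4.63937 − 4.33495) / 1
= 4.94379 / 1 = 4.94379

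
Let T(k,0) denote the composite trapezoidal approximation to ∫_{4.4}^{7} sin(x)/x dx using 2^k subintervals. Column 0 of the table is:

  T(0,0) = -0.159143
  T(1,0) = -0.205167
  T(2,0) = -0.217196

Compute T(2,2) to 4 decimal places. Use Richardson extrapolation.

-0.2213

Richardson extrapolation on the trapezoidal column (denominator 4−1=3):
T(1,1) = -0.205167 + (-0.205167 − (-0.159143))/3 = -0.220508
T(2,1) = (4·(-0.217196) − (-0.205167)) / 3 = -0.221206
T(2,2) = (16·(-0.221206) − (-0.220508)) / 15 = -0.221253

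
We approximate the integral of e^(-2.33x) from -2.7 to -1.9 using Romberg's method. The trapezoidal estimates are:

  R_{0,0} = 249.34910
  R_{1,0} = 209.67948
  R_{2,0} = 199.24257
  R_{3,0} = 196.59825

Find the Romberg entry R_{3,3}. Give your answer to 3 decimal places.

195.714

Richardson extrapolation on the trapezoidal column (denominator 4−1=3):
R_{1,1} = 209.67948 + (209.67948 − 249.34910)/3 = 196.45627
R_{2,1} = 199.24257 + (199.24257 − 209.67948)/3 = 195.76360
R_{3,1} = (4·196.59825 − 199.24257) / 3 = 195.71681
R_{2,2} = 195.76360 + (195.76360 − 196.45627)/15 = 195.71742
R_{3,2} = 195.71681 + (195.71681 − 195.76360)/15 = 195.71369
R_{3,3} = (64·195.71369 − 195.71742) / 63 = 195.71363
(Column j=1 coincides with Simpson's rule on the same nodes.)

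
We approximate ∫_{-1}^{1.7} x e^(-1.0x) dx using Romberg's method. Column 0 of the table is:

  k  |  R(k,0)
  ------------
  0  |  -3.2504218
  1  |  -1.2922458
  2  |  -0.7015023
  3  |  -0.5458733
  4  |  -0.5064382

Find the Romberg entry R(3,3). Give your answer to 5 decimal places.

-0.49325

R(1,1) = (4·(-1.2922458) − (-3.2504218)) / 3 = -0.6395205
R(2,1) = (4·(-0.7015023) − (-1.2922458)) / 3 = -0.5045878
R(3,1) = (4·(-0.5458733) − (-0.7015023)) / 3 = -0.4939970
R(2,2) = (16·(-0.5045878) − (-0.6395205)) / 15 = -0.4955923
R(3,2) = -0.4939970 + (-0.4939970 − (-0.5045878))/15 = -0.4932909
R(3,3) = (64·(-0.4932909) − (-0.4955923)) / 63 = -0.4932544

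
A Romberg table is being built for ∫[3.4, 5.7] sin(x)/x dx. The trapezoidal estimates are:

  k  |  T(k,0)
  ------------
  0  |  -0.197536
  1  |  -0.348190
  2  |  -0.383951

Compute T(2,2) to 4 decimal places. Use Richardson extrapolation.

T(1,1) = -0.348190 + (-0.348190 − (-0.197536))/3 = -0.398408
T(2,1) = (4·(-0.383951) − (-0.348190)) / 3 = -0.395871
T(2,2) = -0.395871 + (-0.395871 − (-0.398408))/15 = -0.395702

-0.3957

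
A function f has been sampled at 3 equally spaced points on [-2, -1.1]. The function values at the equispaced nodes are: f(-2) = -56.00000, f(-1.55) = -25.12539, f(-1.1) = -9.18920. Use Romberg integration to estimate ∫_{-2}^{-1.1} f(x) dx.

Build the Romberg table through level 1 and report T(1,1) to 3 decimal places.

-24.854

T(0,0) (trapezoid, 1 panel, h=0.9000): -29.33514
T(1,0) (trapezoid, 2 panels, h=0.4500): -25.97400
T(1,1) = -25.97400 + (-25.97400 − (-29.33514))/3 = -24.85362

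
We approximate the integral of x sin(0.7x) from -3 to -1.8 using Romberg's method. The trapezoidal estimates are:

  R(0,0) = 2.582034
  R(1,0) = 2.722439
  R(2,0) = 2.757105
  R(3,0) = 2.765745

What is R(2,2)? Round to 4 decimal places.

Richardson extrapolation on the trapezoidal column (denominator 4−1=3):
R(1,1) = 2.722439 + (2.722439 − 2.582034)/3 = 2.769241
R(2,1) = (4·2.757105 − 2.722439) / 3 = 2.768660
R(2,2) = (16·2.768660 − 2.769241) / 15 = 2.768621

2.7686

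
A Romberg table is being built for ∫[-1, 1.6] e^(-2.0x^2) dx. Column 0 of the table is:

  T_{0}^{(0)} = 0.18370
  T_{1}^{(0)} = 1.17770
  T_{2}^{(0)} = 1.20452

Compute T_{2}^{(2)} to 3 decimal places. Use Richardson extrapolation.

1.194

Richardson extrapolation on the trapezoidal column (denominator 4−1=3):
T_{1}^{(1)} = 1.17770 + (1.17770 − 0.18370)/3 = 1.50903
T_{2}^{(1)} = (4·1.20452 − 1.17770) / 3 = 1.21346
T_{2}^{(2)} = 1.21346 + (1.21346 − 1.50903)/15 = 1.19376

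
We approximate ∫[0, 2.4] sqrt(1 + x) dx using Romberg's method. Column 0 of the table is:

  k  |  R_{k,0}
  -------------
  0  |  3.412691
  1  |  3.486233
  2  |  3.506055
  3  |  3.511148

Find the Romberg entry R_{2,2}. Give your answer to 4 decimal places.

Richardson extrapolation on the trapezoidal column (denominator 4−1=3):
R_{1,1} = 3.486233 + (3.486233 − 3.412691)/3 = 3.510747
R_{2,1} = 3.506055 + (3.506055 − 3.486233)/3 = 3.512662
R_{2,2} = 3.512662 + (3.512662 − 3.510747)/15 = 3.512790

3.5128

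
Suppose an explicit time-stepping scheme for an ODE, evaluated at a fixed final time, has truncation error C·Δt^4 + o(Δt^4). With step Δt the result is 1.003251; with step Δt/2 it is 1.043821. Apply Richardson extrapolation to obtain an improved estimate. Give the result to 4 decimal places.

Extrapolated value = (16·A(Δt/2) − A(Δt)) / (16 − 1)
= (16·1.043821 − 1.003251) / 15
= 15.697885 / 15 = 1.046526

1.0465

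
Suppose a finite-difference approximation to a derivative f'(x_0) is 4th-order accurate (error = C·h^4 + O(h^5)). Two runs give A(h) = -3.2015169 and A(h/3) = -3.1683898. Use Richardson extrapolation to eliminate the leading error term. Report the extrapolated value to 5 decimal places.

-3.16798

Extrapolated value = (81·A(h/3) − A(h)) / (81 − 1)
= (81·(-3.1683898) − (-3.2015169)) / 80
= -253.4380569 / 80 = -3.1679757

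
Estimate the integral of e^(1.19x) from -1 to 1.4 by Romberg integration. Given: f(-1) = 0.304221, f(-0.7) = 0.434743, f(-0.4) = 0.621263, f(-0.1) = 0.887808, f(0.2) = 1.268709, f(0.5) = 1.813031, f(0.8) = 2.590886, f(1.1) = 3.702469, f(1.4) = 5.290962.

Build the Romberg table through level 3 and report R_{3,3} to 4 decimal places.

R_{0,0} (trapezoid, 1 panel, h=2.4000): 6.714220
R_{1,0} (trapezoid, 2 panels, h=1.2000): 4.879561
R_{2,0} (trapezoid, 4 panels, h=0.6000): 4.367070
R_{3,0} (trapezoid, 8 panels, h=0.3000): 4.234950
R_{1,1} = 4.879561 + (4.879561 − 6.714220)/3 = 4.268008
R_{2,1} = 4.367070 + (4.367070 − 4.879561)/3 = 4.196240
R_{3,1} = 4.234950 + (4.234950 − 4.367070)/3 = 4.190910
R_{2,2} = 4.196240 + (4.196240 − 4.268008)/15 = 4.191455
R_{3,2} = 4.190910 + (4.190910 − 4.196240)/15 = 4.190555
R_{3,3} = 4.190555 + (4.190555 − 4.191455)/63 = 4.190541

4.1905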